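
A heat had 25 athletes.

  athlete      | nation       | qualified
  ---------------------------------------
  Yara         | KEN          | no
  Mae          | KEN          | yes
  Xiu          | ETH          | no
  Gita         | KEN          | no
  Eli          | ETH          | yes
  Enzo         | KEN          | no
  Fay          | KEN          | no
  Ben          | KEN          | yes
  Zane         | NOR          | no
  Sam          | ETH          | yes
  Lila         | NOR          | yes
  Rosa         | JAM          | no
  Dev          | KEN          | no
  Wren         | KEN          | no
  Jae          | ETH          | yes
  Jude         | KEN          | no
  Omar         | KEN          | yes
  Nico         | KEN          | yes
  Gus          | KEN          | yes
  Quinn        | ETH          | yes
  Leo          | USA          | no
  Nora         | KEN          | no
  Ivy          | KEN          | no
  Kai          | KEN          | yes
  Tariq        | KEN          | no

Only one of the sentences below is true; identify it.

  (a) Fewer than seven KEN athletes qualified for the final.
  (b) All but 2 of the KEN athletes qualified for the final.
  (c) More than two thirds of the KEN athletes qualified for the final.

|A| = 16, |A ∩ B| = 6, |A ∖ B| = 10.
(a) requires |A ∩ B| < 7: true.
(b) requires |A ∖ B| = 2: false.
(c) requires |A ∩ B| / |A| > 2/3: false.

(a)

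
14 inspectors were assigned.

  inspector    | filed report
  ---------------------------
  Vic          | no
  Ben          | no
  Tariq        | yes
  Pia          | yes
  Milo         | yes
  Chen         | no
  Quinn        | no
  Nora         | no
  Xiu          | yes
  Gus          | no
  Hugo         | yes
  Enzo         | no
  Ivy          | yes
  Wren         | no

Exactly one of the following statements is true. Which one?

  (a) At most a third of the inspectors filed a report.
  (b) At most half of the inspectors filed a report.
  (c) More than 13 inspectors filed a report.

|A| = 14, |A ∩ B| = 6, |A ∖ B| = 8.
(a) requires |A ∩ B| / |A| ≤ 1/3: false.
(b) requires |A ∩ B| ≤ |A ∖ B|: true.
(c) requires |A ∩ B| > 13: false.

(b)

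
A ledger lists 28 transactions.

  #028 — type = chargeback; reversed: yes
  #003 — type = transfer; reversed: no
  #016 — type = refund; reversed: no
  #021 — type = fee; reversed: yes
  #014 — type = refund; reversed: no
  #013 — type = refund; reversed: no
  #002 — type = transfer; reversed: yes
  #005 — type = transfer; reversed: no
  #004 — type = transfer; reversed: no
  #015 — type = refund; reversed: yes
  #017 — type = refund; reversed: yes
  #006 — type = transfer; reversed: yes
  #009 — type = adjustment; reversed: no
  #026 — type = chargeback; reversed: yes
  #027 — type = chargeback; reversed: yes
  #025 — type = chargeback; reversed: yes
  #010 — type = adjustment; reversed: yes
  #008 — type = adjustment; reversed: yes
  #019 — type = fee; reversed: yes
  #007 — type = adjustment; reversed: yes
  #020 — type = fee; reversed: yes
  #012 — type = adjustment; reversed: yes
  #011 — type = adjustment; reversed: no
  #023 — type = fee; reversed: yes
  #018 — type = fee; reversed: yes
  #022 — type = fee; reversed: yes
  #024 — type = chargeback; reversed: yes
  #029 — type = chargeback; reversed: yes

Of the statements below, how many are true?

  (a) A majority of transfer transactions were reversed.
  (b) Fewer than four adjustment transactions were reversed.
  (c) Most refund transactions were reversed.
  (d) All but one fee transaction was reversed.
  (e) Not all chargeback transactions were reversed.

0

(a) transfer: |A| = 5, |A ∩ B| = 2; needs |A ∩ B| > |A ∖ B| — false.
(b) adjustment: |A| = 6, |A ∩ B| = 4; needs |A ∩ B| < 4 — false.
(c) refund: |A| = 5, |A ∩ B| = 2; needs |A ∩ B| > |A ∖ B| — false.
(d) fee: |A| = 6, |A ∩ B| = 6; needs |A ∖ B| = 1 — false.
(e) chargeback: |A| = 6, |A ∩ B| = 6; needs A ⊄ B (|A ∖ B| ≥ 1) — false.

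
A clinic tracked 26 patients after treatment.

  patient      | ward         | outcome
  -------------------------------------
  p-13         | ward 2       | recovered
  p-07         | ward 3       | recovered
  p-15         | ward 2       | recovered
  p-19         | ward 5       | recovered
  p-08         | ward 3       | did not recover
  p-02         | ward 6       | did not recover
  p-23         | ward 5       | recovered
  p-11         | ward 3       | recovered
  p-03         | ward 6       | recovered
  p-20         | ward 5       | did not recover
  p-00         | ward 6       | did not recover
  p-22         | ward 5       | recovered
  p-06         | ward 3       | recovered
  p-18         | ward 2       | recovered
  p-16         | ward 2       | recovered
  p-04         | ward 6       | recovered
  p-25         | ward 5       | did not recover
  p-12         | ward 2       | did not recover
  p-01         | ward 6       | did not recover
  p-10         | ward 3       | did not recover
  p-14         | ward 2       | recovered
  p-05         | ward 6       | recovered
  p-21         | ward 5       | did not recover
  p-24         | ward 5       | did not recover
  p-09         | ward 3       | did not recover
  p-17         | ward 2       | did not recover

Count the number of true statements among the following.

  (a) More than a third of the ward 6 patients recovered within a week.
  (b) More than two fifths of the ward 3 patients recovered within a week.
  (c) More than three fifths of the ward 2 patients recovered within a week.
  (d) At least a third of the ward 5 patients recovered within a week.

4

(a) ward 6: |A| = 6, |A ∩ B| = 3; needs |A ∩ B| / |A| > 1/3 — true.
(b) ward 3: |A| = 6, |A ∩ B| = 3; needs |A ∩ B| / |A| > 2/5 — true.
(c) ward 2: |A| = 7, |A ∩ B| = 5; needs |A ∩ B| / |A| > 3/5 — true.
(d) ward 5: |A| = 7, |A ∩ B| = 3; needs |A ∩ B| / |A| ≥ 1/3 — true.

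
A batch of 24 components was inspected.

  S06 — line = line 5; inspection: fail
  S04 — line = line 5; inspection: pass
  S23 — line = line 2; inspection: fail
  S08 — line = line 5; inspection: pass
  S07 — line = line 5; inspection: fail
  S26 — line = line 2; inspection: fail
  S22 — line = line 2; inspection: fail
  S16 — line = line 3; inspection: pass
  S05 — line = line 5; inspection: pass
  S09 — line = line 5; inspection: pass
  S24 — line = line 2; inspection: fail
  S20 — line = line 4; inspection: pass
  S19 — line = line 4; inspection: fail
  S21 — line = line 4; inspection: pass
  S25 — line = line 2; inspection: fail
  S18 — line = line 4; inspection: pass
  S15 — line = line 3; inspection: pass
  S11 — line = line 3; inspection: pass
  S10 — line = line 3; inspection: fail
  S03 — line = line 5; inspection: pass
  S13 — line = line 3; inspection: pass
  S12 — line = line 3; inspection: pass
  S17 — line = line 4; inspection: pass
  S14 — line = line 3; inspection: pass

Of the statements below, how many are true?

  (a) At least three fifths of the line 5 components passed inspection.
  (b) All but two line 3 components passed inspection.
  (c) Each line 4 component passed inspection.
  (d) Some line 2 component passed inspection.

1

(a) line 5: |A| = 7, |A ∩ B| = 5; needs |A ∩ B| / |A| ≥ 3/5 — true.
(b) line 3: |A| = 7, |A ∩ B| = 6; needs |A ∖ B| = 2 — false.
(c) line 4: |A| = 5, |A ∩ B| = 4; needs A ⊆ B, i.e. every element of A is in B (|A ∖ B| = 0) — false.
(d) line 2: |A| = 5, |A ∩ B| = 0; needs A ∩ B ≠ ∅ (|A ∩ B| ≥ 1) — false.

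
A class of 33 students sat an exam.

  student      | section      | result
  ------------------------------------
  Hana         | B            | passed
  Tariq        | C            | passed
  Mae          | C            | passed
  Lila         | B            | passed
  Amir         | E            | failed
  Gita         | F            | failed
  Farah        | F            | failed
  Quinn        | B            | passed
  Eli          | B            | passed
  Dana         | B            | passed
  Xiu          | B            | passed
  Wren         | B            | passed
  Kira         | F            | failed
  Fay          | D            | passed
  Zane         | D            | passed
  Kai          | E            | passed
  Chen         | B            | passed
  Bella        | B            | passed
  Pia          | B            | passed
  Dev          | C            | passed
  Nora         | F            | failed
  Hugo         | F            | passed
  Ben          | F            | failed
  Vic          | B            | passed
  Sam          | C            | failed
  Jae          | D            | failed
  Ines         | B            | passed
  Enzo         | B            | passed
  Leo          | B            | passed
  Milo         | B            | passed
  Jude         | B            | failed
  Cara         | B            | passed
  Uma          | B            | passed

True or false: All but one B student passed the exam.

'All but one B student passed the exam' holds iff |A ∖ B| = 1.
|A| = 18, |A ∩ B| = 17, |A ∖ B| = 1.
|A ∖ B| = 1, so the statement is true.

True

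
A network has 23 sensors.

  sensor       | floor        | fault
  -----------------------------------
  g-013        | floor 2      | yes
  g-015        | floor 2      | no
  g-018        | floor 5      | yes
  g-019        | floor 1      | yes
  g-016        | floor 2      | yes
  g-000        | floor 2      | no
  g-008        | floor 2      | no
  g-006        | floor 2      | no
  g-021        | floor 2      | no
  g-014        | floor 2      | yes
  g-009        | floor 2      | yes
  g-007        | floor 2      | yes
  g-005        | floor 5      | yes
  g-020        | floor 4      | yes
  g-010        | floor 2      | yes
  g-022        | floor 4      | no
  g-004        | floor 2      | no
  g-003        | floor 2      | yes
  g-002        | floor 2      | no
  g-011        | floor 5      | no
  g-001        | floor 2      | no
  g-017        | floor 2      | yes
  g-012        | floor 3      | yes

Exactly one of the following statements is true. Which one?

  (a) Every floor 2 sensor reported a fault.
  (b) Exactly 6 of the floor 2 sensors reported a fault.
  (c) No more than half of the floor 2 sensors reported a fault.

(c)

|A| = 16, |A ∩ B| = 8, |A ∖ B| = 8.
(a) requires A ⊆ B, i.e. every element of A is in B (|A ∖ B| = 0): false.
(b) requires |A ∩ B| = 6: false.
(c) requires |A ∩ B| ≤ |A ∖ B|: true.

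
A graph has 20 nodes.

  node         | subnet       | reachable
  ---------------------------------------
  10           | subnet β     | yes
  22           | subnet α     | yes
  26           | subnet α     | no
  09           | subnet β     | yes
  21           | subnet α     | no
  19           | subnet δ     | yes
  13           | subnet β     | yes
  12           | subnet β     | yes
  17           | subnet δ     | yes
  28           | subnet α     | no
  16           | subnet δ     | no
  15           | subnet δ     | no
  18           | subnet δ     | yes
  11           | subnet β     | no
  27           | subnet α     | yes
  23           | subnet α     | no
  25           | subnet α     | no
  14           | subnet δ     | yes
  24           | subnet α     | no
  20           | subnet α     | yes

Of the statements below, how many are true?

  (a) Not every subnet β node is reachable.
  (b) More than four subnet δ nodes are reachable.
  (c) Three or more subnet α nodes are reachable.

2

(a) subnet β: |A| = 5, |A ∩ B| = 4; needs A ⊄ B (|A ∖ B| ≥ 1) — true.
(b) subnet δ: |A| = 6, |A ∩ B| = 4; needs |A ∩ B| > 4 — false.
(c) subnet α: |A| = 9, |A ∩ B| = 3; needs |A ∩ B| ≥ 3 — true.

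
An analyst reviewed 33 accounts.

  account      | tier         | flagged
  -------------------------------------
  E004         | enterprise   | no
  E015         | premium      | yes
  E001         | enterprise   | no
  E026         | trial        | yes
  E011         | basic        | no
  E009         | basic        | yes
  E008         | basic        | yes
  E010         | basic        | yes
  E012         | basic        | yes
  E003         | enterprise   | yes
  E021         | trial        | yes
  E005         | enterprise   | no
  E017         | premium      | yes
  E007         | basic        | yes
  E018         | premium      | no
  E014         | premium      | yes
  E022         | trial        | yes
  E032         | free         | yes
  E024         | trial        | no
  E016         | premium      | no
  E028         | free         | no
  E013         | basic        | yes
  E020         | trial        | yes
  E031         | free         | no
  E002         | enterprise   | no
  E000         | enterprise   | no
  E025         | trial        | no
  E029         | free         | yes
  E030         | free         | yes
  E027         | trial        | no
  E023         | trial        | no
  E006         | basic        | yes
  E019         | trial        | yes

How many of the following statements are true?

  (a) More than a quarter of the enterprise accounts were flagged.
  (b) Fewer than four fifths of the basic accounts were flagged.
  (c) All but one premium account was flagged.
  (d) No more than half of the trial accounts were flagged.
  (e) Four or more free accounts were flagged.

0

(a) enterprise: |A| = 6, |A ∩ B| = 1; needs |A ∩ B| / |A| > 1/4 — false.
(b) basic: |A| = 8, |A ∩ B| = 7; needs |A ∩ B| / |A| < 4/5 — false.
(c) premium: |A| = 5, |A ∩ B| = 3; needs |A ∖ B| = 1 — false.
(d) trial: |A| = 9, |A ∩ B| = 5; needs |A ∩ B| ≤ |A ∖ B| — false.
(e) free: |A| = 5, |A ∩ B| = 3; needs |A ∩ B| ≥ 4 — false.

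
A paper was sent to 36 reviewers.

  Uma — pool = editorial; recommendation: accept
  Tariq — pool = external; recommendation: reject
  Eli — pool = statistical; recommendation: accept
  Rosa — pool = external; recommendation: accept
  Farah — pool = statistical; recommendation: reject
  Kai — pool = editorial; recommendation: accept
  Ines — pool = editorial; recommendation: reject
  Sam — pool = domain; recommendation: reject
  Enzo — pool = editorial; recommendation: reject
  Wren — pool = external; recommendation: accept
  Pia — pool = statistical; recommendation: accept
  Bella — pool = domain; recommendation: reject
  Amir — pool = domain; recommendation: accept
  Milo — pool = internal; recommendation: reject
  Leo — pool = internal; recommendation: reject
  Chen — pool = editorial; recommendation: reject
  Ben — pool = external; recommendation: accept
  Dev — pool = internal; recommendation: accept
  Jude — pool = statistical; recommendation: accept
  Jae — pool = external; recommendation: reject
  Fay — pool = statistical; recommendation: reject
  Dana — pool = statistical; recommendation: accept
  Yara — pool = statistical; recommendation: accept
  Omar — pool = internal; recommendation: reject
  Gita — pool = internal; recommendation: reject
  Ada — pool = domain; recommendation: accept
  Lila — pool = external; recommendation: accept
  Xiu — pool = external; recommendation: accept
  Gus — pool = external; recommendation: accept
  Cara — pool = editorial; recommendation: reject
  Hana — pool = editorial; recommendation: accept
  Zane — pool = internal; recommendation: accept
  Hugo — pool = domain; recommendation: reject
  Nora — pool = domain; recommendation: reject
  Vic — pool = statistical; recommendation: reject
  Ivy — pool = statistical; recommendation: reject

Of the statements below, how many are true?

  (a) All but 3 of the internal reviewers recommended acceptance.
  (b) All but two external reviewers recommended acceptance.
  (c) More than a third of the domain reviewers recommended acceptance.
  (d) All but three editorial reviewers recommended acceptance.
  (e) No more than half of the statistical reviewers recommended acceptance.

(a) internal: |A| = 6, |A ∩ B| = 2; needs |A ∖ B| = 3 — false.
(b) external: |A| = 8, |A ∩ B| = 6; needs |A ∖ B| = 2 — true.
(c) domain: |A| = 6, |A ∩ B| = 2; needs |A ∩ B| / |A| > 1/3 — false.
(d) editorial: |A| = 7, |A ∩ B| = 3; needs |A ∖ B| = 3 — false.
(e) statistical: |A| = 9, |A ∩ B| = 5; needs |A ∩ B| ≤ |A ∖ B| — false.

1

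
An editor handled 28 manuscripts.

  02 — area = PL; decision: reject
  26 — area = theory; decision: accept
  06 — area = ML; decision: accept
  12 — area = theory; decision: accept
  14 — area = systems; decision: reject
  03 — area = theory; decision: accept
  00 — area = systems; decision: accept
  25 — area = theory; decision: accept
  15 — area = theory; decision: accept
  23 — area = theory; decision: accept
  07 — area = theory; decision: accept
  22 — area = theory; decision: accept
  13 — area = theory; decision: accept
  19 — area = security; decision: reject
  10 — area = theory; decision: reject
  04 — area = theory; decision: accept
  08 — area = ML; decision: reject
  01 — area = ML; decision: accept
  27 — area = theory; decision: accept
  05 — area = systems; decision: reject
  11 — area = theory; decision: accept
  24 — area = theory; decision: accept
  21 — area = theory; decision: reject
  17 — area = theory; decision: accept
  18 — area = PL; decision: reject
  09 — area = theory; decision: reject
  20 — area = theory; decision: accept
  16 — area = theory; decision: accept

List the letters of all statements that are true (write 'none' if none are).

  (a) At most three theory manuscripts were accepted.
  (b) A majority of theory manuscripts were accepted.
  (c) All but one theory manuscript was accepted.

|A| = 19, |A ∩ B| = 16, |A ∖ B| = 3.
(a) |A ∩ B| ≤ 3: fails.
(b) |A ∩ B| > |A ∖ B|: holds.
(c) |A ∖ B| = 1: fails.

(b)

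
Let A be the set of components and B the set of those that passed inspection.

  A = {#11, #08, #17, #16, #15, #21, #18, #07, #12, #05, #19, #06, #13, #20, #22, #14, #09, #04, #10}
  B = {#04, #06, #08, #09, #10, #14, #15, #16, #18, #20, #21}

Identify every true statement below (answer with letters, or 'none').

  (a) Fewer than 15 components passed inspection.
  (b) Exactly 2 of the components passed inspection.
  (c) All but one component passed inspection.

|A| = 19, |A ∩ B| = 11, |A ∖ B| = 8.
(a) |A ∩ B| < 15: holds.
(b) |A ∩ B| = 2: fails.
(c) |A ∖ B| = 1: fails.

(a)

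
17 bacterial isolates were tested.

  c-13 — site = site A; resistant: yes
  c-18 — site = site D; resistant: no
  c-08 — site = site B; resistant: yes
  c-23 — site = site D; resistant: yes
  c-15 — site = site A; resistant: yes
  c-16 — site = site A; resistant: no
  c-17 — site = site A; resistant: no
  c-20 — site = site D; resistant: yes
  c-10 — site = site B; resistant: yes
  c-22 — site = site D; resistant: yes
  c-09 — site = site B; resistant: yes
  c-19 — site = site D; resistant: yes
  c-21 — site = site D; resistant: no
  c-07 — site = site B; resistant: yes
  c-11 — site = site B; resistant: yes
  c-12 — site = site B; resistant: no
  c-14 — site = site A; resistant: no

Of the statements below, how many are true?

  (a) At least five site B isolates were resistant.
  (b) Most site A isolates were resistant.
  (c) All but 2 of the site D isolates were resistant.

2

(a) site B: |A| = 6, |A ∩ B| = 5; needs |A ∩ B| ≥ 5 — true.
(b) site A: |A| = 5, |A ∩ B| = 2; needs |A ∩ B| > |A ∖ B| — false.
(c) site D: |A| = 6, |A ∩ B| = 4; needs |A ∖ B| = 2 — true.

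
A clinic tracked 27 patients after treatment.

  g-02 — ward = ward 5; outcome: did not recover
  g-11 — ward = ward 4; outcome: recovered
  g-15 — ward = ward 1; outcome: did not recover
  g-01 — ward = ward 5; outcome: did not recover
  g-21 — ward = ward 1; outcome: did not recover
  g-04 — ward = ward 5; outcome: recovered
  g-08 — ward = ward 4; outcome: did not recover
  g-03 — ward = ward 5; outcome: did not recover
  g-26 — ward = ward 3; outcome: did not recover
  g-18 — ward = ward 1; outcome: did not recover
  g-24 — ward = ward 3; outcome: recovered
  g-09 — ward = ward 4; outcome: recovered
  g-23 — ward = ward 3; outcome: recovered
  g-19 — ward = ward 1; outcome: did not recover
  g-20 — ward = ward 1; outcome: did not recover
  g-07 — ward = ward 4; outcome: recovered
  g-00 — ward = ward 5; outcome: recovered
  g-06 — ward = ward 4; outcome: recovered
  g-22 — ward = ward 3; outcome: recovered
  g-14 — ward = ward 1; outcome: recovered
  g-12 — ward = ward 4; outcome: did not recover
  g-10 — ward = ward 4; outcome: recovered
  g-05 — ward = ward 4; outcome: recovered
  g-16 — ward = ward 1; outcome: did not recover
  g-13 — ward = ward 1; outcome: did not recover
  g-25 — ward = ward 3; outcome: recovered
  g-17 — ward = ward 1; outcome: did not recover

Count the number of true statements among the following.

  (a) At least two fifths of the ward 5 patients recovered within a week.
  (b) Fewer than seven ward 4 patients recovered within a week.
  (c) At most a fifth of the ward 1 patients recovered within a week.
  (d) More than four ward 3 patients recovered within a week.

3

(a) ward 5: |A| = 5, |A ∩ B| = 2; needs |A ∩ B| / |A| ≥ 2/5 — true.
(b) ward 4: |A| = 8, |A ∩ B| = 6; needs |A ∩ B| < 7 — true.
(c) ward 1: |A| = 9, |A ∩ B| = 1; needs |A ∩ B| / |A| ≤ 1/5 — true.
(d) ward 3: |A| = 5, |A ∩ B| = 4; needs |A ∩ B| > 4 — false.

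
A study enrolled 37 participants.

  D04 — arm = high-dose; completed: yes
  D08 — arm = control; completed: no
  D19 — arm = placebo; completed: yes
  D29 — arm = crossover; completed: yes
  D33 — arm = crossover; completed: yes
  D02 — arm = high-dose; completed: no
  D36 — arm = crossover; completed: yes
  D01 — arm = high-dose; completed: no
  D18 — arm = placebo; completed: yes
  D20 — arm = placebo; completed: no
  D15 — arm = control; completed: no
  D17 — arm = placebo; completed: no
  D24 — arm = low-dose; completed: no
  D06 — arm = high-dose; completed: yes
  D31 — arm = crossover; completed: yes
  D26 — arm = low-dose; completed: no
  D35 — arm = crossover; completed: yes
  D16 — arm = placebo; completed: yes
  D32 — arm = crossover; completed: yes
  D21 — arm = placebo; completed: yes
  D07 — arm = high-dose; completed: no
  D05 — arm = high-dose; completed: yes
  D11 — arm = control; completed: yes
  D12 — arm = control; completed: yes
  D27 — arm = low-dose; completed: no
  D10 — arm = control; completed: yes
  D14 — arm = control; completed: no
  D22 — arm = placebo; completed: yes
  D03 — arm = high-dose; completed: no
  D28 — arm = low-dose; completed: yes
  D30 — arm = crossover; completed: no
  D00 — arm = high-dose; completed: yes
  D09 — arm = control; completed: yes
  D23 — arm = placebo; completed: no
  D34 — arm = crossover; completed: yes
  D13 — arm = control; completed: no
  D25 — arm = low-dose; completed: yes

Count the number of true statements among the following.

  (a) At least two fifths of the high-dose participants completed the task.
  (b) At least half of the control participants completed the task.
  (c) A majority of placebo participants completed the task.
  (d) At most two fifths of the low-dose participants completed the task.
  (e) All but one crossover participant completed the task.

5

(a) high-dose: |A| = 8, |A ∩ B| = 4; needs |A ∩ B| / |A| ≥ 2/5 — true.
(b) control: |A| = 8, |A ∩ B| = 4; needs |A ∩ B| ≥ |A ∖ B| — true.
(c) placebo: |A| = 8, |A ∩ B| = 5; needs |A ∩ B| > |A ∖ B| — true.
(d) low-dose: |A| = 5, |A ∩ B| = 2; needs |A ∩ B| / |A| ≤ 2/5 — true.
(e) crossover: |A| = 8, |A ∩ B| = 7; needs |A ∖ B| = 1 — true.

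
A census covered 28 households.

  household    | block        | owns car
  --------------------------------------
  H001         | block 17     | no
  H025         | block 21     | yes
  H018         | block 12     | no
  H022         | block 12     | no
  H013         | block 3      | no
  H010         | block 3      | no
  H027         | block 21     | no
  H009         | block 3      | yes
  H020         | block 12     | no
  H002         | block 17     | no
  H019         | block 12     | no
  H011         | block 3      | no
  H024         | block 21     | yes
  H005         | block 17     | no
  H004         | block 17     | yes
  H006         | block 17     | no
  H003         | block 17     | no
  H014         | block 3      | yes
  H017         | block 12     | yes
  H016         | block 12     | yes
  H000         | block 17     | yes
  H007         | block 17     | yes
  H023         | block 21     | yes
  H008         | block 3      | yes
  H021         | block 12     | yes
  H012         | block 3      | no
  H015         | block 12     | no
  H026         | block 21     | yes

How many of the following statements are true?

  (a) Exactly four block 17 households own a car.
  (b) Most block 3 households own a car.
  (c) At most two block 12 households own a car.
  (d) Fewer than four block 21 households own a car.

(a) block 17: |A| = 8, |A ∩ B| = 3; needs |A ∩ B| = 4 — false.
(b) block 3: |A| = 7, |A ∩ B| = 3; needs |A ∩ B| > |A ∖ B| — false.
(c) block 12: |A| = 8, |A ∩ B| = 3; needs |A ∩ B| ≤ 2 — false.
(d) block 21: |A| = 5, |A ∩ B| = 4; needs |A ∩ B| < 4 — false.

0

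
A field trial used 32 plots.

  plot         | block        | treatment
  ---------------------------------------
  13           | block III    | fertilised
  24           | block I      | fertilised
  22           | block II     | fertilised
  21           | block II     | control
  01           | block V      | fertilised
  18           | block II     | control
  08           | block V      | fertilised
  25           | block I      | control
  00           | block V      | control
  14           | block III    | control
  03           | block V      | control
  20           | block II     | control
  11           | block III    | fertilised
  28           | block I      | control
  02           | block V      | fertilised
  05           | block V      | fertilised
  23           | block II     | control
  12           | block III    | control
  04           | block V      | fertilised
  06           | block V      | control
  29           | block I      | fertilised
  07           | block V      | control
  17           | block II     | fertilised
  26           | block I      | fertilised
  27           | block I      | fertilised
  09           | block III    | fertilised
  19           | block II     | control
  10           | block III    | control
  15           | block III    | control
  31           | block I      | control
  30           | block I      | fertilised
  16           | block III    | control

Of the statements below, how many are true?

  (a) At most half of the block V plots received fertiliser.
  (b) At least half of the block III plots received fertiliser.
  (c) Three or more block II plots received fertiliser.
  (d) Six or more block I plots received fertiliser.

0

(a) block V: |A| = 9, |A ∩ B| = 5; needs |A ∩ B| ≤ |A ∖ B| — false.
(b) block III: |A| = 8, |A ∩ B| = 3; needs |A ∩ B| ≥ |A ∖ B| — false.
(c) block II: |A| = 7, |A ∩ B| = 2; needs |A ∩ B| ≥ 3 — false.
(d) block I: |A| = 8, |A ∩ B| = 5; needs |A ∩ B| ≥ 6 — false.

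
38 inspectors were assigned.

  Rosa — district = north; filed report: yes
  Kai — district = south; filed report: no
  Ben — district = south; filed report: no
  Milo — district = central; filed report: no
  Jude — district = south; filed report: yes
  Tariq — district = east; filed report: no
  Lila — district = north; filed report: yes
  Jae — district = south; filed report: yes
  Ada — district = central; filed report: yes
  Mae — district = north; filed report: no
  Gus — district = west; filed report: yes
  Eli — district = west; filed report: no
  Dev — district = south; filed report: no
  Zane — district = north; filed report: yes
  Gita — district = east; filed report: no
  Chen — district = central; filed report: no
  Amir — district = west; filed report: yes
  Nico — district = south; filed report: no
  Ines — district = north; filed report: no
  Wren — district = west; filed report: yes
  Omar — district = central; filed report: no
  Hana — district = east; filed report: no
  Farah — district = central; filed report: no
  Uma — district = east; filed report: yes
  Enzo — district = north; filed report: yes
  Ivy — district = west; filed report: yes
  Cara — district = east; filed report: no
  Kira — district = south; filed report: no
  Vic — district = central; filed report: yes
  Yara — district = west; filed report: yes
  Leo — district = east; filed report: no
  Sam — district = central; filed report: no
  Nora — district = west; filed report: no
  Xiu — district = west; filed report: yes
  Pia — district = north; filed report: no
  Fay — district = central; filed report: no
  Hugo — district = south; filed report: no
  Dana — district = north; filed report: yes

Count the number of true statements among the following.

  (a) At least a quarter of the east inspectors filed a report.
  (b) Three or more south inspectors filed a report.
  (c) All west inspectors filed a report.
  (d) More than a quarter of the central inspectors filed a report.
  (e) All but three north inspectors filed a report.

1

(a) east: |A| = 6, |A ∩ B| = 1; needs |A ∩ B| / |A| ≥ 1/4 — false.
(b) south: |A| = 8, |A ∩ B| = 2; needs |A ∩ B| ≥ 3 — false.
(c) west: |A| = 8, |A ∩ B| = 6; needs A ⊆ B, i.e. every element of A is in B (|A ∖ B| = 0) — false.
(d) central: |A| = 8, |A ∩ B| = 2; needs |A ∩ B| / |A| > 1/4 — false.
(e) north: |A| = 8, |A ∩ B| = 5; needs |A ∖ B| = 3 — true.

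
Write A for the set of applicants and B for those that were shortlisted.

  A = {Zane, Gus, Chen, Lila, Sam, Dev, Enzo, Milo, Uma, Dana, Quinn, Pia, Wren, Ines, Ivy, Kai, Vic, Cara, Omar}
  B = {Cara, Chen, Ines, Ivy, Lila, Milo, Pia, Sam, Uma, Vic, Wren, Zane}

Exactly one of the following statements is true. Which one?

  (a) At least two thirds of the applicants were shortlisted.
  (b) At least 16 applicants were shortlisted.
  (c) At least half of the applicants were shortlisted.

|A| = 19, |A ∩ B| = 12, |A ∖ B| = 7.
(a) requires |A ∩ B| / |A| ≥ 2/3: false.
(b) requires |A ∩ B| ≥ 16: false.
(c) requires |A ∩ B| ≥ |A ∖ B|: true.

(c)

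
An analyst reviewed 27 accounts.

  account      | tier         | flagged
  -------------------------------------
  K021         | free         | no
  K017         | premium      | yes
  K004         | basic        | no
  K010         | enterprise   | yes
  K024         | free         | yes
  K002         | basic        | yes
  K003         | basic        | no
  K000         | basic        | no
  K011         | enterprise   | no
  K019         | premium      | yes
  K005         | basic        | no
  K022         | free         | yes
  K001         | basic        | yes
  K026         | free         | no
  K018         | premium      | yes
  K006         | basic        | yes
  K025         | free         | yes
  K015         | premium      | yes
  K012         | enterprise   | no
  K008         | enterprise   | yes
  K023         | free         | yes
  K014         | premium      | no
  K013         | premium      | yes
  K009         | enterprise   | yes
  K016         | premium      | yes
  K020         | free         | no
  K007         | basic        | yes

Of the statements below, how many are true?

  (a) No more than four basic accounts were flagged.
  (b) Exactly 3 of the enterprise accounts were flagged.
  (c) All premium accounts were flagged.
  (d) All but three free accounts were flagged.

3

(a) basic: |A| = 8, |A ∩ B| = 4; needs |A ∩ B| ≤ 4 — true.
(b) enterprise: |A| = 5, |A ∩ B| = 3; needs |A ∩ B| = 3 — true.
(c) premium: |A| = 7, |A ∩ B| = 6; needs A ⊆ B, i.e. every element of A is in B (|A ∖ B| = 0) — false.
(d) free: |A| = 7, |A ∩ B| = 4; needs |A ∖ B| = 3 — true.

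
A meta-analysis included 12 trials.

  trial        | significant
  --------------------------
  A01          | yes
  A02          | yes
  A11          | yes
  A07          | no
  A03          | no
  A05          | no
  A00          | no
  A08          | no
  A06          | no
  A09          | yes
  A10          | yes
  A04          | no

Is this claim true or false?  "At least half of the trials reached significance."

The determiner here denotes the relation: |A ∩ B| ≥ |A ∖ B|.
A (the restrictor) = {A01, A02, A11, A07, A03, A05, A00, A08, A06, A09, A10, A04}, |A| = 12.
A ∩ B = {A01, A02, A11, A09, A10}, so |A ∩ B| = 5.
A ∖ B = {A07, A03, A05, A00, A08, A06, A04}, so |A ∖ B| = 7.
5 < 7, so the statement is false.

False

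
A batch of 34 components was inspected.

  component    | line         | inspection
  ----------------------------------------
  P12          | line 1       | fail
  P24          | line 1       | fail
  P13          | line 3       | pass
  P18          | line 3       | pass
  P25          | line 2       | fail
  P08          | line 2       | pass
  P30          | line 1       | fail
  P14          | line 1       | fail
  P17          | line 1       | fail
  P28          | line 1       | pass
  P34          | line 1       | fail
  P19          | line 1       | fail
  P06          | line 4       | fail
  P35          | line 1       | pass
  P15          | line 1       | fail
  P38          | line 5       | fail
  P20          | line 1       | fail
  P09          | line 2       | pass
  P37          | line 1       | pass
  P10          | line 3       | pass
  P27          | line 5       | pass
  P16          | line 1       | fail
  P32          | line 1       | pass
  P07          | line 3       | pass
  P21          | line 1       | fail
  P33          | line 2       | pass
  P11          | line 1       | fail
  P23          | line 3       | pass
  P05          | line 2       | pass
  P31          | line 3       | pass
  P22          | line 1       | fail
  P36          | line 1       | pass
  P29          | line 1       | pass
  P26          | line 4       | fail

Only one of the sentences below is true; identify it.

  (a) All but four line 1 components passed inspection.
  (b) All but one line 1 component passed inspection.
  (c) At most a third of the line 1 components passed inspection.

|A| = 19, |A ∩ B| = 6, |A ∖ B| = 13.
(a) requires |A ∖ B| = 4: false.
(b) requires |A ∖ B| = 1: false.
(c) requires |A ∩ B| / |A| ≤ 1/3: true.

(c)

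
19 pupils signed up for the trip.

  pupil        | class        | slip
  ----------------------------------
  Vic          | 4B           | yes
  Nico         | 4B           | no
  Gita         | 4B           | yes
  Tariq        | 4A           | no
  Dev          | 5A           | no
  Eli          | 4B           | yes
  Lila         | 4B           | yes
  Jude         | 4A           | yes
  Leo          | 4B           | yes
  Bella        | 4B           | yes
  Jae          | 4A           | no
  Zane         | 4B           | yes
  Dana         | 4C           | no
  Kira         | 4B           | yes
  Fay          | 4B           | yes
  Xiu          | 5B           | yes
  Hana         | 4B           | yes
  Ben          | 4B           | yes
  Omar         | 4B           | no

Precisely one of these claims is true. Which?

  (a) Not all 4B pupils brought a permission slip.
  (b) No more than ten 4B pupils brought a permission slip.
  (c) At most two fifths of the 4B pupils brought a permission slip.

|A| = 13, |A ∩ B| = 11, |A ∖ B| = 2.
(a) requires A ⊄ B (|A ∖ B| ≥ 1): true.
(b) requires |A ∩ B| ≤ 10: false.
(c) requires |A ∩ B| / |A| ≤ 2/5: false.

(a)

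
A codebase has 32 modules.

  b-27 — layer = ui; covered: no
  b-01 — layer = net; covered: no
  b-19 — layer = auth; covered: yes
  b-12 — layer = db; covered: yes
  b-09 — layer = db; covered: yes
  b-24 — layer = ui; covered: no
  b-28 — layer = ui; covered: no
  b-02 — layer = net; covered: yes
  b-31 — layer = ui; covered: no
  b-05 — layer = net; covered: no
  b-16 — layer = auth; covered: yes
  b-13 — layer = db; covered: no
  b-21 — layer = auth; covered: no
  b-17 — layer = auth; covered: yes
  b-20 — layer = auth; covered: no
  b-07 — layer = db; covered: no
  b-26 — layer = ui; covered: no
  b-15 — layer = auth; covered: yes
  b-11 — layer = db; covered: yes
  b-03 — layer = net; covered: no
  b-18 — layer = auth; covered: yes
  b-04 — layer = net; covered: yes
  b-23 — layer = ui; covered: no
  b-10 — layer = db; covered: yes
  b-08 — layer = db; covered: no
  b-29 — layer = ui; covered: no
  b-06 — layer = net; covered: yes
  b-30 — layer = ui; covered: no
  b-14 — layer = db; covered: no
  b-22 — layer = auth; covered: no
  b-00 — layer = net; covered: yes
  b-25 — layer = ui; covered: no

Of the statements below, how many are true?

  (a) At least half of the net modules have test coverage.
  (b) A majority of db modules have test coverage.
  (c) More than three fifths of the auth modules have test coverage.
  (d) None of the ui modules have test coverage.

(a) net: |A| = 7, |A ∩ B| = 4; needs |A ∩ B| ≥ |A ∖ B| — true.
(b) db: |A| = 8, |A ∩ B| = 4; needs |A ∩ B| > |A ∖ B| — false.
(c) auth: |A| = 8, |A ∩ B| = 5; needs |A ∩ B| / |A| > 3/5 — true.
(d) ui: |A| = 9, |A ∩ B| = 0; needs A ∩ B = ∅ (|A ∩ B| = 0) — true.

3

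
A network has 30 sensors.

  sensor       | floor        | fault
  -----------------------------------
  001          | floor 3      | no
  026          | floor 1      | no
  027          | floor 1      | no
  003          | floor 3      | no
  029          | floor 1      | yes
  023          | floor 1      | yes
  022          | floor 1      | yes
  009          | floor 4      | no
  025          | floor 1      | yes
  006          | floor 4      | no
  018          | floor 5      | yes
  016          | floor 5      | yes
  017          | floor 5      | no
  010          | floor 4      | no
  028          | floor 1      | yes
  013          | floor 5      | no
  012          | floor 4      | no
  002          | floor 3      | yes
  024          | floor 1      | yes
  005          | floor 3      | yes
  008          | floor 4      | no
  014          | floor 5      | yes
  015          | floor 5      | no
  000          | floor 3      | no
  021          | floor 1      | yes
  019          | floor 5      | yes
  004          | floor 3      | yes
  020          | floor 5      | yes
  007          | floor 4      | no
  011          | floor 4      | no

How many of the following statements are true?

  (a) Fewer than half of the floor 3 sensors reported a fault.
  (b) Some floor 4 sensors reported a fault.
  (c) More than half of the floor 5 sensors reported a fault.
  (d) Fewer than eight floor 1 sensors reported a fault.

(a) floor 3: |A| = 6, |A ∩ B| = 3; needs |A ∩ B| < |A ∖ B| — false.
(b) floor 4: |A| = 7, |A ∩ B| = 0; needs A ∩ B ≠ ∅ (|A ∩ B| ≥ 1) — false.
(c) floor 5: |A| = 8, |A ∩ B| = 5; needs |A ∩ B| > |A ∖ B| — true.
(d) floor 1: |A| = 9, |A ∩ B| = 7; needs |A ∩ B| < 8 — true.

2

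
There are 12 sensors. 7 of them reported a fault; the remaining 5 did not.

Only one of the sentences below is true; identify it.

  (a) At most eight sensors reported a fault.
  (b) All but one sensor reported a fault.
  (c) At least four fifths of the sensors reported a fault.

|A| = 12, |A ∩ B| = 7, |A ∖ B| = 5.
(a) requires |A ∩ B| ≤ 8: true.
(b) requires |A ∖ B| = 1: false.
(c) requires |A ∩ B| / |A| ≥ 4/5: false.

(a)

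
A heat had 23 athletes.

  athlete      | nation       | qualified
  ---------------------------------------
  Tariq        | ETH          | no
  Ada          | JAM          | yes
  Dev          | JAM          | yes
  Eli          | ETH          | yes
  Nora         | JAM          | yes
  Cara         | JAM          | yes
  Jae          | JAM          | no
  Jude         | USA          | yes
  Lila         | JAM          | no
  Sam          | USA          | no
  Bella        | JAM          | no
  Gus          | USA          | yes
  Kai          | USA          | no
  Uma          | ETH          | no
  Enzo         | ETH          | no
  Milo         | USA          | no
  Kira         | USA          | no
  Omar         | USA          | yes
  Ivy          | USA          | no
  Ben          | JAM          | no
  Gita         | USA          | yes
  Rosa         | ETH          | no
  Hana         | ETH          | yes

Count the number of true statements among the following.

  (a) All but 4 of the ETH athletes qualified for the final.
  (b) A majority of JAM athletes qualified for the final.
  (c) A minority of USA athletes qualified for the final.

(a) ETH: |A| = 6, |A ∩ B| = 2; needs |A ∖ B| = 4 — true.
(b) JAM: |A| = 8, |A ∩ B| = 4; needs |A ∩ B| > |A ∖ B| — false.
(c) USA: |A| = 9, |A ∩ B| = 4; needs |A ∩ B| < |A ∖ B| — true.

2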